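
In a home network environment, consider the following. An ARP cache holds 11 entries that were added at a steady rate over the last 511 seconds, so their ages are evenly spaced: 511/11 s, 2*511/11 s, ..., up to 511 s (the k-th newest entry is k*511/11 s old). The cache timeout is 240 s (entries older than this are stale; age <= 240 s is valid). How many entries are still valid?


Ages are k * 511/11 s for k = 1..11 (spacing = 46.4545 s).
Entry k is valid iff k * 511/11 <= 240 iff k <= 11 * 240 / 511 = 5.1663
n_valid = floor(5.1663) = 5
(n_stale = 11 - 5 = 6)

5


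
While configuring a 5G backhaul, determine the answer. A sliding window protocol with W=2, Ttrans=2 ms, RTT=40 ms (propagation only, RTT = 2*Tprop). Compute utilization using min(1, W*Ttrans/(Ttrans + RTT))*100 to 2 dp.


Given: W = 2, Ttrans = 2 ms, RTT = 40 ms (= 2 * Tprop, Tprop = 20 ms)
Cycle time = Ttrans + RTT = 2 + 40 = 42 ms (first packet sent until its ACK returns)
W * Ttrans = 2 * 2 = 4 ms of sending per cycle
W * Ttrans / (Ttrans + RTT) = 4 / 42 = 0.095238
U = min(1, 0.095238) = 0.095238
U% = 9.52%

9.52


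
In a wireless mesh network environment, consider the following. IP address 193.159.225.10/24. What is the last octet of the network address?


Given: IP = 193.159.225.10, prefix = /24
Subnet mask = 255.255.255.0
Last octet of IP: 10
Last octet of mask: 0
Network last octet = 10 AND 0 = 0

0


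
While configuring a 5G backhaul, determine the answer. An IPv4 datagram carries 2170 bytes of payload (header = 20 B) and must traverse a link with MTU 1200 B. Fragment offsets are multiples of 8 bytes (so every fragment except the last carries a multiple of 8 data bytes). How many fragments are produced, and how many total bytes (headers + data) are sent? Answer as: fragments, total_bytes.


Max data per non-final fragment = floor((MTU - header)/8)*8 = floor((1200 - 20)/8)*8 = floor(1180/8)*8 = 1176 B
Final fragment needs no 8-byte alignment: it can carry up to MTU - header = 1180 B
Non-final fragments needed = ceil((payload - 1180) / 1176) = ceil(990/1176) = ceil(0.8418) = 1
Number of fragments = 1 + 1 = 2
Fragment sizes (data): 1 * 1176 B + 994 B (last, 994 <= 1180 OK)
Total bytes sent = payload + n_frags * header = 2170 + 2*20 = 2170 + 40 = 2210 B

2, 2210


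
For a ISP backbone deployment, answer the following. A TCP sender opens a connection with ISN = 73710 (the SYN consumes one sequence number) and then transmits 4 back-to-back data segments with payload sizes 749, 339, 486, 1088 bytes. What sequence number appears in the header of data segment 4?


The SYN occupies sequence number ISN = 73710, so the first data byte is ISN + 1 = 73711.
SEQ of data segment i = (ISN + 1) + sum of payload sizes of segments 1..i-1.
Segment 1: SEQ = 73711, payload = 749 bytes
Segment 2: SEQ = 74460, payload = 339 bytes
Segment 3: SEQ = 74799, payload = 486 bytes
Segment 4: SEQ = 75285, payload = 1088 bytes
SEQ of segment 4 = 73711 + 749 + 339 + 486 = 75285

75285


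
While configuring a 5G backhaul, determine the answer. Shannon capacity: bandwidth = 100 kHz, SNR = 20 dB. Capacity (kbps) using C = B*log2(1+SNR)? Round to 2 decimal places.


Given: B = 100 kHz, SNR = 20 dB
SNR linear = 10^(20/10) = 100
1 + SNR = 101
log2(101) = 6.6582114828
C = 100 * 1000 * 6.6582114828 = 665821.1483 bps
C = 665.821148 kbps -> 665.82 kbps (2 dp)

665.82


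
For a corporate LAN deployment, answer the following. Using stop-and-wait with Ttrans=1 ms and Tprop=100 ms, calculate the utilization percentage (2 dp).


Given: Ttrans = 1 ms, Tprop = 100 ms
RTT = 2 * Tprop = 2 * 100 = 200 ms
U = Ttrans / (Ttrans + RTT)
U = 1 / (1 + 200)
U = 1 / 201 = 0.004975
U% = 0.50%

0.50


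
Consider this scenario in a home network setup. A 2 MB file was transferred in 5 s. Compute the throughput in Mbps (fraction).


Given: file = 2 MB, time = 5 s
File in Mb = 2 * 8 = 16 Mb
Throughput = 16 / 5 Mbps
Throughput = 16/5 Mbps

16/5


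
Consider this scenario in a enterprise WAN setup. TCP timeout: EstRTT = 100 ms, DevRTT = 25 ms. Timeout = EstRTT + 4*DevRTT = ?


Given: EstRTT = 100 ms, DevRTT = 25 ms
Timeout = EstRTT + 4 * DevRTT
4 * DevRTT = 4 * 25 = 100
Timeout = 100 + 100 = 200 ms

200


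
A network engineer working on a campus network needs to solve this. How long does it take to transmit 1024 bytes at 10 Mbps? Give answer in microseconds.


Given: packet = 1024 bytes, bandwidth = 10 Mbps
Packet in bits = 1024 * 8 = 8192 bits
Bandwidth = 10 * 10^6 = 10000000 bps
Time = 8192 / 10000000 seconds
Time in us = 8192 * 10^6 / 10000000 = 819.2

819.2


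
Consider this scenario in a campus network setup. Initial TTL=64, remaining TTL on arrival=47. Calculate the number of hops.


Given: initial TTL = 64, received TTL = 47
Hops = initial TTL - received TTL
Hops = 64 - 47 = 17

17


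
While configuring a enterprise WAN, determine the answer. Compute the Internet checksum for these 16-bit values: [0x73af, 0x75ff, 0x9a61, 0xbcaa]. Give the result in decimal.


Given words: [0x73af, 0x75ff, 0x9a61, 0xbcaa]
Step 1: Sum all words
Raw sum = 29615 + 30207 + 39521 + 48298 = 147641
Step 2: Fold carry: (16569 + 2) = 16571
One's complement = ~16571 & 0xFFFF = 48964

48964


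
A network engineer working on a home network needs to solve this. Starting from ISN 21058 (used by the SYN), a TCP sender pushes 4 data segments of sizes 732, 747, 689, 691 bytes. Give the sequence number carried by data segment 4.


The SYN occupies sequence number ISN = 21058, so the first data byte is ISN + 1 = 21059.
SEQ of data segment i = (ISN + 1) + sum of payload sizes of segments 1..i-1.
Segment 1: SEQ = 21059, payload = 732 bytes
Segment 2: SEQ = 21791, payload = 747 bytes
Segment 3: SEQ = 22538, payload = 689 bytes
Segment 4: SEQ = 23227, payload = 691 bytes
SEQ of segment 4 = 21059 + 732 + 747 + 689 = 23227

23227


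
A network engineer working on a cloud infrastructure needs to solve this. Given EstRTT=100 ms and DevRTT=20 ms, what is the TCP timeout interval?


Given: EstRTT = 100 ms, DevRTT = 20 ms
Timeout = EstRTT + 4 * DevRTT
4 * DevRTT = 4 * 20 = 80
Timeout = 100 + 80 = 180 ms

180


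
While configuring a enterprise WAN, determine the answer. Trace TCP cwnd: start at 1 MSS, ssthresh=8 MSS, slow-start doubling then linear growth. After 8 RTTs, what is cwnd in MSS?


RTT 0: cwnd = 1 MSS (initial)
RTT 1: cwnd = 2 MSS (slow start, doubled)
RTT 2: cwnd = 4 MSS (slow start, doubled)
RTT 3: cwnd = 8 MSS (slow start, doubled)
RTT 4: cwnd = 9 MSS (congestion avoidance, +1)
RTT 5: cwnd = 10 MSS (congestion avoidance, +1)
RTT 6: cwnd = 11 MSS (congestion avoidance, +1)
RTT 7: cwnd = 12 MSS (congestion avoidance, +1)
RTT 8: cwnd = 13 MSS (congestion avoidance, +1)

13


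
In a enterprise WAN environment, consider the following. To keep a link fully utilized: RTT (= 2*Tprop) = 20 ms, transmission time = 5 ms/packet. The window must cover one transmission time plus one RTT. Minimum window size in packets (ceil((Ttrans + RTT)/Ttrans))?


Given: Ttrans = 5 ms, RTT = 20 ms (= 2 * Tprop, Tprop = 10 ms)
Time until first ACK returns = Ttrans + RTT = 5 + 20 = 25 ms
Need W * Ttrans >= Ttrans + RTT  ->  W >= (Ttrans + RTT) / Ttrans
(Ttrans + RTT) / Ttrans = 25 / 5 = 5
W_min = ceil(5) = 5

5


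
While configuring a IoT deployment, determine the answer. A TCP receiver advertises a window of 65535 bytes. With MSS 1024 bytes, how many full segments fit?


Given: RWND = 65535 bytes, MSS = 1024 bytes
Full segments = floor(RWND / MSS)
Full segments = floor(65535 / 1024)
Full segments = floor(63.999) = 63

63


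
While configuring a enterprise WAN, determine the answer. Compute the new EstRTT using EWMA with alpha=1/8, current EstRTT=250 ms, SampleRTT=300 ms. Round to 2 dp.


Given: EstRTT = 250 ms, SampleRTT = 300 ms, alpha = 1/8
New EstRTT = (1 - alpha) * EstRTT + alpha * SampleRTT
(7/8) * 250 = 218.75
(1/8) * 300 = 37.5
New EstRTT = 218.75 + 37.5 = 256.25 ms -> 256.25 ms (2 dp)

256.25


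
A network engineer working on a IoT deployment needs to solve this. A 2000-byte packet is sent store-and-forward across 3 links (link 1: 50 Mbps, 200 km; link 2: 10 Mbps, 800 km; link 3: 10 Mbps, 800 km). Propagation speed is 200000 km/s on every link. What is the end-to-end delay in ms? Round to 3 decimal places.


Packet = 2000 bytes = 16000 bits. Store-and-forward: sum (t_trans + t_prop) per link.
Link 1: t_trans = 16000/(50*10^6) s = 0.3200 ms; t_prop = 200/200000 s = 1.0000 ms; subtotal = 1.3200 ms
Link 2: t_trans = 16000/(10*10^6) s = 1.6000 ms; t_prop = 800/200000 s = 4.0000 ms; subtotal = 5.6000 ms
Link 3: t_trans = 16000/(10*10^6) s = 1.6000 ms; t_prop = 800/200000 s = 4.0000 ms; subtotal = 5.6000 ms
End-to-end = 1.3200 + 5.6000 + 5.6000 = 12.5200 ms -> 12.520 ms (3 dp)

12.520


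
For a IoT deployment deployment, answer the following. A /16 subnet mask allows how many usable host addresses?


Given: subnet mask /16
Host bits = 32 - 16 = 16
Total addresses = 2^16 = 65536
Usable hosts = 65536 - 2 (network + broadcast) = 65534

65534


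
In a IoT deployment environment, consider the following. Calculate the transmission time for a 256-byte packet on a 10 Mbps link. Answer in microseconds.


Given: packet = 256 bytes, bandwidth = 10 Mbps
Packet in bits = 256 * 8 = 2048 bits
Bandwidth = 10 * 10^6 = 10000000 bps
Time = 2048 / 10000000 seconds
Time in us = 2048 * 10^6 / 10000000 = 204.8

204.8


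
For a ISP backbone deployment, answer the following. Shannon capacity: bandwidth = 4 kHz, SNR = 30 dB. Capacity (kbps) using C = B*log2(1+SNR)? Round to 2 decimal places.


Given: B = 4 kHz, SNR = 30 dB
SNR linear = 10^(30/10) = 1000
1 + SNR = 1001
log2(1001) = 9.9672262588
C = 4 * 1000 * 9.9672262588 = 39868.9050 bps
C = 39.868905 kbps -> 39.87 kbps (2 dp)

39.87


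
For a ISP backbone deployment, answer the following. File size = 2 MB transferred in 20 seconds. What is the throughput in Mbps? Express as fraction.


Given: file = 2 MB, time = 20 s
File in Mb = 2 * 8 = 16 Mb
Throughput = 16 / 20 Mbps
Throughput = 4/5 Mbps

4/5


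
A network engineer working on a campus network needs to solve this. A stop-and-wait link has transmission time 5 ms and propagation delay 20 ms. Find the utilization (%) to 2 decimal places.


Given: Ttrans = 5 ms, Tprop = 20 ms
RTT = 2 * Tprop = 2 * 20 = 40 ms
U = Ttrans / (Ttrans + RTT)
U = 5 / (5 + 40)
U = 5 / 45 = 0.111111
U% = 11.11%

11.11


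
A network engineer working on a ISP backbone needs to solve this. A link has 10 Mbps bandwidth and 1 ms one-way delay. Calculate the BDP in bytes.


Given: bandwidth = 10 Mbps, delay = 1 ms
BDP in bits = 10 * 10^6 * 1 / 1000
BDP in bits = 10000
BDP in bytes = 10000 / 8 = 1250

1250


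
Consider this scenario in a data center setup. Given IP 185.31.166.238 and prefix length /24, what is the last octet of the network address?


Given: IP = 185.31.166.238, prefix = /24
Subnet mask = 255.255.255.0
Last octet of IP: 238
Last octet of mask: 0
Network last octet = 238 AND 0 = 0

0


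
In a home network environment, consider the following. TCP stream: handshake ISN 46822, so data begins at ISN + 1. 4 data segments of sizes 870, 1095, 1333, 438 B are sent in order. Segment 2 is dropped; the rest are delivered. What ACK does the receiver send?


SYN uses sequence number 46822; first data byte = ISN + 1 = 46823.
Segment 1: SEQ = 46823, len = 870 B, covers [46823, 47692]
Segment 2: SEQ = 47693, len = 1095 B, covers [47693, 48787] [LOST]
Segment 3: SEQ = 48788, len = 1333 B, covers [48788, 50120]
Segment 4: SEQ = 50121, len = 438 B, covers [50121, 50558]
In-order data received: bytes [46823, 47692] (segments 1..1).
Segment 2 missing -> gap begins at byte 47693; later segments buffered out of order.
Cumulative ACK = next expected in-order byte = 46823 + 870 = 47693

47693


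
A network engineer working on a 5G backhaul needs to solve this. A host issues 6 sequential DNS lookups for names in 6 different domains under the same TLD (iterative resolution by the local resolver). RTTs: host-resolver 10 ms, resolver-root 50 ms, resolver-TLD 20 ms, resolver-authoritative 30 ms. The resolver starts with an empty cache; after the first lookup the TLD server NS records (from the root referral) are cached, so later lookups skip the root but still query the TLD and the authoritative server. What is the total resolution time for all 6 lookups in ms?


Lookup 1 (cold cache): local + root + TLD + auth = 10 + 50 + 20 + 30 = 110 ms
Lookups 2..6 (TLD NS cached -> skip root; new domain -> still ask TLD and auth): local + TLD + auth = 10 + 20 + 30 = 60 ms each
Remaining 5 lookups: 5 * 60 = 300 ms
Total = 110 + 300 = 410 ms

410


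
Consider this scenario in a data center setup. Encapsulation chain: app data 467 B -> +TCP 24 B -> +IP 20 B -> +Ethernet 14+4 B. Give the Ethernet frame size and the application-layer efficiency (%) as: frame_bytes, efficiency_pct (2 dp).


TCP segment = 467 + 24 = 491 B
IP packet = 491 + 20 = 511 B
Ethernet frame = 511 + 14 + 4 = 529 B
Efficiency = app / frame = 467 / 529 = 0.882798 = 88.2798% -> 88.28% (2 dp)

529, 88.28


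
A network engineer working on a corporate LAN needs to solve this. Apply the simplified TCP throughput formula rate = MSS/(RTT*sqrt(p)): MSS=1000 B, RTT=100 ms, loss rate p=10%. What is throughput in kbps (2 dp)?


Given: MSS = 1000 bytes, RTT = 100 ms, loss = 10%
RTT in seconds = 100 / 1000 = 0.1
Loss rate = 10% = 0.1
sqrt(loss) = sqrt(0.1) = 0.316227766017
Throughput (bytes/s) = 1000 / (0.1 * 0.316227766017) = 31622.7766
Throughput (kbps) = 31622.7766 * 8 / 1000 = 252.982213 -> 252.98 kbps (2 dp)

252.98


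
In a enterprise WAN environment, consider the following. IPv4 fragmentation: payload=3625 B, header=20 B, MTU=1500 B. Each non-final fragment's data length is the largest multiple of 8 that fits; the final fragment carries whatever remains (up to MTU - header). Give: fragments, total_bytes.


Max data per non-final fragment = floor((MTU - header)/8)*8 = floor((1500 - 20)/8)*8 = floor(1480/8)*8 = 1480 B
Final fragment needs no 8-byte alignment: it can carry up to MTU - header = 1480 B
Non-final fragments needed = ceil((payload - 1480) / 1480) = ceil(2145/1480) = ceil(1.4493) = 2
Number of fragments = 2 + 1 = 3
Fragment sizes (data): 2 * 1480 B + 665 B (last, 665 <= 1480 OK)
Total bytes sent = payload + n_frags * header = 3625 + 3*20 = 3625 + 60 = 3685 B

3, 3685


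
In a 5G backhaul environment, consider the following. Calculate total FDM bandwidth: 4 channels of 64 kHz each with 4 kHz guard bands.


Given: 4 channels, 64 kHz each, guard = 4 kHz
Channel bandwidth = 4 * 64 = 256 kHz
Guard bands = 3 gaps * 4 kHz = 12 kHz
Total = 256 + 12 = 268 kHz

268


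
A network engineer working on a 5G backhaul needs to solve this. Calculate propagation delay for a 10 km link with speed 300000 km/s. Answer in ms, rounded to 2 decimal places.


Given: distance = 10 km, speed = 300000 km/s
Delay = distance / speed = 10 / 300000 seconds
Delay in ms = 10 * 1000 / 300000
Delay = 0.0333 ms
Rounded to 2 dp = 0.03 ms

0.03


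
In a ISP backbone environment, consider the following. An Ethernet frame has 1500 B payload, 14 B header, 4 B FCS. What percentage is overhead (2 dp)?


Given: payload = 1500 B, header = 14 B, trailer = 4 B
Overhead bytes = header + trailer = 14 + 4 = 18
Total frame = payload + overhead = 1500 + 18 = 1518
Overhead % = 18 / 1518 * 100 = 1.1858% -> 1.19% (2 dp)

1.19


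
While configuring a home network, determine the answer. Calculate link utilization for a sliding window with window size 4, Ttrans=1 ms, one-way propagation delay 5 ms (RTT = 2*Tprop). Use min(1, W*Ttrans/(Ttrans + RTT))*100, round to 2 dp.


Given: W = 4, Ttrans = 1 ms, RTT = 10 ms (= 2 * Tprop, Tprop = 5 ms)
Cycle time = Ttrans + RTT = 1 + 10 = 11 ms (first packet sent until its ACK returns)
W * Ttrans = 4 * 1 = 4 ms of sending per cycle
W * Ttrans / (Ttrans + RTT) = 4 / 11 = 0.363636
U = min(1, 0.363636) = 0.363636
U% = 36.36%

36.36


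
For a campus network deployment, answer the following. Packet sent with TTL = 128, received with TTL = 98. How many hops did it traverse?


Given: initial TTL = 128, received TTL = 98
Hops = initial TTL - received TTL
Hops = 128 - 98 = 30

30


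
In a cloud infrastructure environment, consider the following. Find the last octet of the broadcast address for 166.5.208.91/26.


Given: IP = 166.5.208.91, prefix = /26
Host bits = 32 - 26 = 6
Network last octet = 91 AND mask = 64
Host part size = 2^6 - 1 = 63
Broadcast last octet = 64 OR 63 = 127

127


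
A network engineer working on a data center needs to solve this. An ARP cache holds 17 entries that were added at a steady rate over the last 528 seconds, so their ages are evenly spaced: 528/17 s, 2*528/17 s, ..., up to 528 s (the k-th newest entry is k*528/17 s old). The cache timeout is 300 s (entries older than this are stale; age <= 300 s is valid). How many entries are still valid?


Ages are k * 528/17 s for k = 1..17 (spacing = 31.0588 s).
Entry k is valid iff k * 528/17 <= 300 iff k <= 17 * 300 / 528 = 9.6591
n_valid = floor(9.6591) = 9
(n_stale = 17 - 9 = 8)

9


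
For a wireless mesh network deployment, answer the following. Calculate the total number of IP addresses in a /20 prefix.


Given: CIDR prefix /20
Host bits = 32 - 20 = 12
Total addresses = 2^12 = 4096

4096


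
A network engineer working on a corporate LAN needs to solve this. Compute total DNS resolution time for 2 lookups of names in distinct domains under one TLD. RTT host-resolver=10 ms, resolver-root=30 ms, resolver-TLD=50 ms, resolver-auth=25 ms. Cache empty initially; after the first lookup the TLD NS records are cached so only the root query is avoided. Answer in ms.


Lookup 1 (cold cache): local + root + TLD + auth = 10 + 30 + 50 + 25 = 115 ms
Lookups 2..2 (TLD NS cached -> skip root; new domain -> still ask TLD and auth): local + TLD + auth = 10 + 50 + 25 = 85 ms each
Remaining 1 lookups: 1 * 85 = 85 ms
Total = 115 + 85 = 200 ms

200


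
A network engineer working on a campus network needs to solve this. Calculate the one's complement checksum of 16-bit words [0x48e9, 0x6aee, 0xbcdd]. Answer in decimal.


Given words: [0x48e9, 0x6aee, 0xbcdd]
Step 1: Sum all words
Raw sum = 18665 + 27374 + 48349 = 94388
Step 2: Fold carry: (28852 + 1) = 28853
One's complement = ~28853 & 0xFFFF = 36682

36682


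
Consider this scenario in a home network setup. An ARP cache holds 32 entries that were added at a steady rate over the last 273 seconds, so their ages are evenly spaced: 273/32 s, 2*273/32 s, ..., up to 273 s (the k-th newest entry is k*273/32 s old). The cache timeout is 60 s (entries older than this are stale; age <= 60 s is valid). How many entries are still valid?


Ages are k * 273/32 s for k = 1..32 (spacing = 8.5312 s).
Entry k is valid iff k * 273/32 <= 60 iff k <= 32 * 60 / 273 = 7.0330
n_valid = floor(7.0330) = 7
(n_stale = 32 - 7 = 25)

7


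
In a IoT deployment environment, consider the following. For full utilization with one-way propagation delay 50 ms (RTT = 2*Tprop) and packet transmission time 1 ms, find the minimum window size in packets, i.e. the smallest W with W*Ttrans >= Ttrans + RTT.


Given: Ttrans = 1 ms, RTT = 100 ms (= 2 * Tprop, Tprop = 50 ms)
Time until first ACK returns = Ttrans + RTT = 1 + 100 = 101 ms
Need W * Ttrans >= Ttrans + RTT  ->  W >= (Ttrans + RTT) / Ttrans
(Ttrans + RTT) / Ttrans = 101 / 1 = 101
W_min = ceil(101) = 101

101


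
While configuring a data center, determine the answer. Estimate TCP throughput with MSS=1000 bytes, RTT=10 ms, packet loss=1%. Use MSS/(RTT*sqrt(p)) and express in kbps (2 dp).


Given: MSS = 1000 bytes, RTT = 10 ms, loss = 1%
RTT in seconds = 10 / 1000 = 0.01
Loss rate = 1% = 0.01
sqrt(loss) = sqrt(0.01) = 0.1
Throughput (bytes/s) = 1000 / (0.01 * 0.1) = 1000000.0000
Throughput (kbps) = 1000000.0000 * 8 / 1000 = 8000.000000 -> 8000.00 kbps (2 dp)

8000.00


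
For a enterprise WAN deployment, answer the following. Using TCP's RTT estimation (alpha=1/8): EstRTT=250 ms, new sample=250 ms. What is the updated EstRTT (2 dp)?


Given: EstRTT = 250 ms, SampleRTT = 250 ms, alpha = 1/8
New EstRTT = (1 - alpha) * EstRTT + alpha * SampleRTT
(7/8) * 250 = 218.75
(1/8) * 250 = 31.25
New EstRTT = 218.75 + 31.25 = 250 ms -> 250.00 ms (2 dp)

250.00


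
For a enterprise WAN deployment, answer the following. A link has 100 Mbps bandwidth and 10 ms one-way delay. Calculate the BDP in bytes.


Given: bandwidth = 100 Mbps, delay = 10 ms
BDP in bits = 100 * 10^6 * 10 / 1000
BDP in bits = 1000000
BDP in bytes = 1000000 / 8 = 125000

125000


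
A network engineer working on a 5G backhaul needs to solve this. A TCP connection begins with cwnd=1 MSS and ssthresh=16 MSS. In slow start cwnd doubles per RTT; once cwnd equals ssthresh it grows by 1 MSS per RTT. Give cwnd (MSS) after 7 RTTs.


RTT 0: cwnd = 1 MSS (initial)
RTT 1: cwnd = 2 MSS (slow start, doubled)
RTT 2: cwnd = 4 MSS (slow start, doubled)
RTT 3: cwnd = 8 MSS (slow start, doubled)
RTT 4: cwnd = 16 MSS (slow start, doubled)
RTT 5: cwnd = 17 MSS (congestion avoidance, +1)
RTT 6: cwnd = 18 MSS (congestion avoidance, +1)
RTT 7: cwnd = 19 MSS (congestion avoidance, +1)

19


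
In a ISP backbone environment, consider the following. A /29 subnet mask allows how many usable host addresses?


Given: subnet mask /29
Host bits = 32 - 29 = 3
Total addresses = 2^3 = 8
Usable hosts = 8 - 2 (network + broadcast) = 6

6


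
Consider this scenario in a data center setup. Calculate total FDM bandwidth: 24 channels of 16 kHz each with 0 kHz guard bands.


Given: 24 channels, 16 kHz each, guard = 0 kHz
Channel bandwidth = 24 * 16 = 384 kHz
Guard bands = 23 gaps * 0 kHz = 0 kHz
Total = 384 + 0 = 384 kHz

384


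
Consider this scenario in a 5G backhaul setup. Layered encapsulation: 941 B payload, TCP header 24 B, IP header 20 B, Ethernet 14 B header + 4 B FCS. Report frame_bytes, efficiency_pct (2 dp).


TCP segment = 941 + 24 = 965 B
IP packet = 965 + 20 = 985 B
Ethernet frame = 985 + 14 + 4 = 1003 B
Efficiency = app / frame = 941 / 1003 = 0.938185 = 93.8185% -> 93.82% (2 dp)

1003, 93.82


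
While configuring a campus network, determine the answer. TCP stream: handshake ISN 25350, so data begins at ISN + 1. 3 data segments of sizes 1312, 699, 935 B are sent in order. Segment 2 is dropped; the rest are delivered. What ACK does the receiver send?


SYN uses sequence number 25350; first data byte = ISN + 1 = 25351.
Segment 1: SEQ = 25351, len = 1312 B, covers [25351, 26662]
Segment 2: SEQ = 26663, len = 699 B, covers [26663, 27361] [LOST]
Segment 3: SEQ = 27362, len = 935 B, covers [27362, 28296]
In-order data received: bytes [25351, 26662] (segments 1..1).
Segment 2 missing -> gap begins at byte 26663; later segments buffered out of order.
Cumulative ACK = next expected in-order byte = 25351 + 1312 = 26663

26663


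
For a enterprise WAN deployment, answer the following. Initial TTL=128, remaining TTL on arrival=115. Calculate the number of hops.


Given: initial TTL = 128, received TTL = 115
Hops = initial TTL - received TTL
Hops = 128 - 115 = 13

13


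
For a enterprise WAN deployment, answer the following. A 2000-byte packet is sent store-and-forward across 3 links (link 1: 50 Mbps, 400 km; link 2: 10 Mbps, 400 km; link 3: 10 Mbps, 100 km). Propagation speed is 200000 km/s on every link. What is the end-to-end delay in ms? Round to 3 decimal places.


Packet = 2000 bytes = 16000 bits. Store-and-forward: sum (t_trans + t_prop) per link.
Link 1: t_trans = 16000/(50*10^6) s = 0.3200 ms; t_prop = 400/200000 s = 2.0000 ms; subtotal = 2.3200 ms
Link 2: t_trans = 16000/(10*10^6) s = 1.6000 ms; t_prop = 400/200000 s = 2.0000 ms; subtotal = 3.6000 ms
Link 3: t_trans = 16000/(10*10^6) s = 1.6000 ms; t_prop = 100/200000 s = 0.5000 ms; subtotal = 2.1000 ms
End-to-end = 2.3200 + 3.6000 + 2.1000 = 8.0200 ms -> 8.020 ms (3 dp)

8.020


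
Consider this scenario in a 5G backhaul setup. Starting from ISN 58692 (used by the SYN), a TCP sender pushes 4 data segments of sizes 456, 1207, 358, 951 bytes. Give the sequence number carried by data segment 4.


The SYN occupies sequence number ISN = 58692, so the first data byte is ISN + 1 = 58693.
SEQ of data segment i = (ISN + 1) + sum of payload sizes of segments 1..i-1.
Segment 1: SEQ = 58693, payload = 456 bytes
Segment 2: SEQ = 59149, payload = 1207 bytes
Segment 3: SEQ = 60356, payload = 358 bytes
Segment 4: SEQ = 60714, payload = 951 bytes
SEQ of segment 4 = 58693 + 456 + 1207 + 358 = 60714

60714


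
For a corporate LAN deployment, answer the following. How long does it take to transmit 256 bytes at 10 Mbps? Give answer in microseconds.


Given: packet = 256 bytes, bandwidth = 10 Mbps
Packet in bits = 256 * 8 = 2048 bits
Bandwidth = 10 * 10^6 = 10000000 bps
Time = 2048 / 10000000 seconds
Time in us = 2048 * 10^6 / 10000000 = 204.8

204.8


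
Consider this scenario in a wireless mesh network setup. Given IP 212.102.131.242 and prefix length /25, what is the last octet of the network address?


Given: IP = 212.102.131.242, prefix = /25
Subnet mask = 255.255.255.128
Last octet of IP: 242
Last octet of mask: 128
Network last octet = 242 AND 128 = 128

128


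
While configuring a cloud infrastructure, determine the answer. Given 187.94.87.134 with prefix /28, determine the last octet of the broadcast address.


Given: IP = 187.94.87.134, prefix = /28
Host bits = 32 - 28 = 4
Network last octet = 134 AND mask = 128
Host part size = 2^4 - 1 = 15
Broadcast last octet = 128 OR 15 = 143

143


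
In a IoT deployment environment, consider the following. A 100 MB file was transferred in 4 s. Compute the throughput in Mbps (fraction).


Given: file = 100 MB, time = 4 s
File in Mb = 100 * 8 = 800 Mb
Throughput = 800 / 4 Mbps
Throughput = 200 Mbps

200


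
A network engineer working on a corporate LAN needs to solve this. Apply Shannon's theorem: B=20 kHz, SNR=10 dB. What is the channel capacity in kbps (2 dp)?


Given: B = 20 kHz, SNR = 10 dB
SNR linear = 10^(10/10) = 10
1 + SNR = 11
log2(11) = 3.4594316186
C = 20 * 1000 * 3.4594316186 = 69188.6324 bps
C = 69.188632 kbps -> 69.19 kbps (2 dp)

69.19


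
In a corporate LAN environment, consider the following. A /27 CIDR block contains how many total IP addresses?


Given: CIDR prefix /27
Host bits = 32 - 27 = 5
Total addresses = 2^5 = 32

32


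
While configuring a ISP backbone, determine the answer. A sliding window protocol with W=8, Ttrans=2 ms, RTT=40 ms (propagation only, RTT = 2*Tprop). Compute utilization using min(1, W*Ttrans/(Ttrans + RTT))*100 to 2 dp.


Given: W = 8, Ttrans = 2 ms, RTT = 40 ms (= 2 * Tprop, Tprop = 20 ms)
Cycle time = Ttrans + RTT = 2 + 40 = 42 ms (first packet sent until its ACK returns)
W * Ttrans = 8 * 2 = 16 ms of sending per cycle
W * Ttrans / (Ttrans + RTT) = 16 / 42 = 0.380952
U = min(1, 0.380952) = 0.380952
U% = 38.10%

38.10


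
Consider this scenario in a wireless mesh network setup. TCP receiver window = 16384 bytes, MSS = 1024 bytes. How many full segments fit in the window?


Given: RWND = 16384 bytes, MSS = 1024 bytes
Full segments = floor(RWND / MSS)
Full segments = floor(16384 / 1024)
Full segments = floor(16.0) = 16

16


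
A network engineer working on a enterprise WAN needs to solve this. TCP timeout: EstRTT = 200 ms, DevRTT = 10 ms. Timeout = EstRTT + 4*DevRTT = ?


Given: EstRTT = 200 ms, DevRTT = 10 ms
Timeout = EstRTT + 4 * DevRTT
4 * DevRTT = 4 * 10 = 40
Timeout = 200 + 40 = 240 ms

240


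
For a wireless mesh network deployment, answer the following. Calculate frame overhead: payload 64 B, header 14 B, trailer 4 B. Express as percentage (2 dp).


Given: payload = 64 B, header = 14 B, trailer = 4 B
Overhead bytes = header + trailer = 14 + 4 = 18
Total frame = payload + overhead = 64 + 18 = 82
Overhead % = 18 / 82 * 100 = 21.9512% -> 21.95% (2 dp)

21.95


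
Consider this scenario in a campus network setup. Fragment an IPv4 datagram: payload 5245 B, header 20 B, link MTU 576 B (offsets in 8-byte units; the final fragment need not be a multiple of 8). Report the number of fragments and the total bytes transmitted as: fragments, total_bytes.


Max data per non-final fragment = floor((MTU - header)/8)*8 = floor((576 - 20)/8)*8 = floor(556/8)*8 = 552 B
Final fragment needs no 8-byte alignment: it can carry up to MTU - header = 556 B
Non-final fragments needed = ceil((payload - 556) / 552) = ceil(4689/552) = ceil(8.4946) = 9
Number of fragments = 9 + 1 = 10
Fragment sizes (data): 9 * 552 B + 277 B (last, 277 <= 556 OK)
Total bytes sent = payload + n_frags * header = 5245 + 10*20 = 5245 + 200 = 5445 B

10, 5445


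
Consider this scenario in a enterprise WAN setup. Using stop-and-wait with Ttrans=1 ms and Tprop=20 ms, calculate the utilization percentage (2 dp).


Given: Ttrans = 1 ms, Tprop = 20 ms
RTT = 2 * Tprop = 2 * 20 = 40 ms
U = Ttrans / (Ttrans + RTT)
U = 1 / (1 + 40)
U = 1 / 41 = 0.02439
U% = 2.44%

2.44


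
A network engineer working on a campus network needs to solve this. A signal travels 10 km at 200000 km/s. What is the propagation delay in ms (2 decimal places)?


Given: distance = 10 km, speed = 200000 km/s
Delay = distance / speed = 10 / 200000 seconds
Delay in ms = 10 * 1000 / 200000
Delay = 0.0500 ms
Rounded to 2 dp = 0.05 ms

0.05


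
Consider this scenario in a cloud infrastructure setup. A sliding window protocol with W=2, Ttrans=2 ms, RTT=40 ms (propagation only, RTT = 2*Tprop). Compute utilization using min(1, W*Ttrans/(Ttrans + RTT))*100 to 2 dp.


Given: W = 2, Ttrans = 2 ms, RTT = 40 ms (= 2 * Tprop, Tprop = 20 ms)
Cycle time = Ttrans + RTT = 2 + 40 = 42 ms (first packet sent until its ACK returns)
W * Ttrans = 2 * 2 = 4 ms of sending per cycle
W * Ttrans / (Ttrans + RTT) = 4 / 42 = 0.095238
U = min(1, 0.095238) = 0.095238
U% = 9.52%

9.52


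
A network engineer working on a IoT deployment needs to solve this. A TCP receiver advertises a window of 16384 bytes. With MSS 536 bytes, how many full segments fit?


Given: RWND = 16384 bytes, MSS = 536 bytes
Full segments = floor(RWND / MSS)
Full segments = floor(16384 / 536)
Full segments = floor(30.5672) = 30

30


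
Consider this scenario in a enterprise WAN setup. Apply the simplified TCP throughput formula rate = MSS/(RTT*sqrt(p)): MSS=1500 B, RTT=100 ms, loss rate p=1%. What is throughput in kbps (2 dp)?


Given: MSS = 1500 bytes, RTT = 100 ms, loss = 1%
RTT in seconds = 100 / 1000 = 0.1
Loss rate = 1% = 0.01
sqrt(loss) = sqrt(0.01) = 0.1
Throughput (bytes/s) = 1500 / (0.1 * 0.1) = 150000.0000
Throughput (kbps) = 150000.0000 * 8 / 1000 = 1200.000000 -> 1200.00 kbps (2 dp)

1200.00


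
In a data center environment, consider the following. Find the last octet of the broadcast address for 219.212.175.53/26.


Given: IP = 219.212.175.53, prefix = /26
Host bits = 32 - 26 = 6
Network last octet = 53 AND mask = 0
Host part size = 2^6 - 1 = 63
Broadcast last octet = 0 OR 63 = 63

63


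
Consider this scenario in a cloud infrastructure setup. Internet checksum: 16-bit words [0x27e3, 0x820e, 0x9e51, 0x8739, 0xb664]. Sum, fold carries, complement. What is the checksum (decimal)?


Given words: [0x27e3, 0x820e, 0x9e51, 0x8739, 0xb664]
Step 1: Sum all words
Raw sum = 10211 + 33294 + 40529 + 34617 + 46692 = 165343
Step 2: Fold carry: (34271 + 2) = 34273
One's complement = ~34273 & 0xFFFF = 31262

31262


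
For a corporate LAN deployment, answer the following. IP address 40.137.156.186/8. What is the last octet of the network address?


Given: IP = 40.137.156.186, prefix = /8
Subnet mask = 255.0.0.0
Last octet of IP: 186
Last octet of mask: 0
Network last octet = 186 AND 0 = 0

0


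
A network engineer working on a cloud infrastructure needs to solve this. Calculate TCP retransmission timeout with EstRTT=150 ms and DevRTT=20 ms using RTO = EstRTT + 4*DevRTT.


Given: EstRTT = 150 ms, DevRTT = 20 ms
Timeout = EstRTT + 4 * DevRTT
4 * DevRTT = 4 * 20 = 80
Timeout = 150 + 80 = 230 ms

230


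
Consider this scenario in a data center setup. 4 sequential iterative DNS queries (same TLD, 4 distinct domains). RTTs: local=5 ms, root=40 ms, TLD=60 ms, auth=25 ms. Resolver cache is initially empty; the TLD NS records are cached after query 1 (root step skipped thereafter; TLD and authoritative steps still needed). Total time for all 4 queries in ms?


Lookup 1 (cold cache): local + root + TLD + auth = 5 + 40 + 60 + 25 = 130 ms
Lookups 2..4 (TLD NS cached -> skip root; new domain -> still ask TLD and auth): local + TLD + auth = 5 + 60 + 25 = 90 ms each
Remaining 3 lookups: 3 * 90 = 270 ms
Total = 130 + 270 = 400 ms

400


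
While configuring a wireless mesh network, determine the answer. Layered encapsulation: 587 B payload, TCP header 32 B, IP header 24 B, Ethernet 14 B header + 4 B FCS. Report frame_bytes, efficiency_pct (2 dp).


TCP segment = 587 + 32 = 619 B
IP packet = 619 + 24 = 643 B
Ethernet frame = 643 + 14 + 4 = 661 B
Efficiency = app / frame = 587 / 661 = 0.888048 = 88.8048% -> 88.80% (2 dp)

661, 88.80


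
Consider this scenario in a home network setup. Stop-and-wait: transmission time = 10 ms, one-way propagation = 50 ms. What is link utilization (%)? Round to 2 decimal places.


Given: Ttrans = 10 ms, Tprop = 50 ms
RTT = 2 * Tprop = 2 * 50 = 100 ms
U = Ttrans / (Ttrans + RTT)
U = 10 / (10 + 100)
U = 10 / 110 = 0.090909
U% = 9.09%

9.09


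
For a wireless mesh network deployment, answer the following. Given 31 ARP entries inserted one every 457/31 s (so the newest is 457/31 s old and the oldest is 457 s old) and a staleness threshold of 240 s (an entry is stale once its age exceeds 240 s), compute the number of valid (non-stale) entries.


Ages are k * 457/31 s for k = 1..31 (spacing = 14.7419 s).
Entry k is valid iff k * 457/31 <= 240 iff k <= 31 * 240 / 457 = 16.2801
n_valid = floor(16.2801) = 16
(n_stale = 31 - 16 = 15)

16


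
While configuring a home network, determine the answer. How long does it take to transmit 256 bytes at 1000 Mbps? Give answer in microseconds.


Given: packet = 256 bytes, bandwidth = 1000 Mbps
Packet in bits = 256 * 8 = 2048 bits
Bandwidth = 1000 * 10^6 = 1000000000 bps
Time = 2048 / 1000000000 seconds
Time in us = 2048 * 10^6 / 1000000000 = 2.048

2.048


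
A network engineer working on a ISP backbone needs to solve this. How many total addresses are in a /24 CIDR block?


Given: CIDR prefix /24
Host bits = 32 - 24 = 8
Total addresses = 2^8 = 256

256


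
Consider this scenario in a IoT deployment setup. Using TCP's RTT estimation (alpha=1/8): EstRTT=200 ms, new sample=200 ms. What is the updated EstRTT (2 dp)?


Given: EstRTT = 200 ms, SampleRTT = 200 ms, alpha = 1/8
New EstRTT = (1 - alpha) * EstRTT + alpha * SampleRTT
(7/8) * 200 = 175
(1/8) * 200 = 25
New EstRTT = 175 + 25 = 200 ms -> 200.00 ms (2 dp)

200.00


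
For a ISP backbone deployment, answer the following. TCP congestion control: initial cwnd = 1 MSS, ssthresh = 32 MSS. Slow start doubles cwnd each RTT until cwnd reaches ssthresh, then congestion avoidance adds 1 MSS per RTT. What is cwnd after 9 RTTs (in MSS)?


RTT 0: cwnd = 1 MSS (initial)
RTT 1: cwnd = 2 MSS (slow start, doubled)
RTT 2: cwnd = 4 MSS (slow start, doubled)
RTT 3: cwnd = 8 MSS (slow start, doubled)
RTT 4: cwnd = 16 MSS (slow start, doubled)
RTT 5: cwnd = 32 MSS (slow start, doubled)
RTT 6: cwnd = 33 MSS (congestion avoidance, +1)
RTT 7: cwnd = 34 MSS (congestion avoidance, +1)
RTT 8: cwnd = 35 MSS (congestion avoidance, +1)
RTT 9: cwnd = 36 MSS (congestion avoidance, +1)

36


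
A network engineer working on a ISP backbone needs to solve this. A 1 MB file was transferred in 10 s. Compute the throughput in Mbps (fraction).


Given: file = 1 MB, time = 10 s
File in Mb = 1 * 8 = 8 Mb
Throughput = 8 / 10 Mbps
Throughput = 4/5 Mbps

4/5


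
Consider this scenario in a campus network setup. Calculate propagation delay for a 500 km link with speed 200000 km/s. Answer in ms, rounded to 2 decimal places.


Given: distance = 500 km, speed = 200000 km/s
Delay = distance / speed = 500 / 200000 seconds
Delay in ms = 500 * 1000 / 200000
Delay = 2.5000 ms
Rounded to 2 dp = 2.50 ms

2.50


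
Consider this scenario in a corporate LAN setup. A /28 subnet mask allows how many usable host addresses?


Given: subnet mask /28
Host bits = 32 - 28 = 4
Total addresses = 2^4 = 16
Usable hosts = 16 - 2 (network + broadcast) = 14

14


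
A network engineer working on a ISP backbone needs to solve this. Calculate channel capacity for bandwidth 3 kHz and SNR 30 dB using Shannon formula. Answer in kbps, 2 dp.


Given: B = 3 kHz, SNR = 30 dB
SNR linear = 10^(30/10) = 1000
1 + SNR = 1001
log2(1001) = 9.9672262588
C = 3 * 1000 * 9.9672262588 = 29901.6788 bps
C = 29.901679 kbps -> 29.90 kbps (2 dp)

29.90


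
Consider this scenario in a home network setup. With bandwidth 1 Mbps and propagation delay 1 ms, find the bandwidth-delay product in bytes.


Given: bandwidth = 1 Mbps, delay = 1 ms
BDP in bits = 1 * 10^6 * 1 / 1000
BDP in bits = 1000
BDP in bytes = 1000 / 8 = 125

125


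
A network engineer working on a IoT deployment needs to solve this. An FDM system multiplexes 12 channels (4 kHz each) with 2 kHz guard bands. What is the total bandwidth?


Given: 12 channels, 4 kHz each, guard = 2 kHz
Channel bandwidth = 12 * 4 = 48 kHz
Guard bands = 11 gaps * 2 kHz = 22 kHz
Total = 48 + 22 = 70 kHz

70


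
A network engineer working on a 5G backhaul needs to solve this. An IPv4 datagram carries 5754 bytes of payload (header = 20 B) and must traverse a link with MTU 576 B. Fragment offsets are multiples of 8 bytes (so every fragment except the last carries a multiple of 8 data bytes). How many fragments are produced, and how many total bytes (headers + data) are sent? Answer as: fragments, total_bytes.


Max data per non-final fragment = floor((MTU - header)/8)*8 = floor((576 - 20)/8)*8 = floor(556/8)*8 = 552 B
Final fragment needs no 8-byte alignment: it can carry up to MTU - header = 556 B
Non-final fragments needed = ceil((payload - 556) / 552) = ceil(5198/552) = ceil(9.4167) = 10
Number of fragments = 10 + 1 = 11
Fragment sizes (data): 10 * 552 B + 234 B (last, 234 <= 556 OK)
Total bytes sent = payload + n_frags * header = 5754 + 11*20 = 5754 + 220 = 5974 B

11, 5974


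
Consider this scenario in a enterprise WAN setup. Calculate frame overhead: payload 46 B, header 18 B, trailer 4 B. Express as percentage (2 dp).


Given: payload = 46 B, header = 18 B, trailer = 4 B
Overhead bytes = header + trailer = 18 + 4 = 22
Total frame = payload + overhead = 46 + 22 = 68
Overhead % = 22 / 68 * 100 = 32.3529% -> 32.35% (2 dp)

32.35


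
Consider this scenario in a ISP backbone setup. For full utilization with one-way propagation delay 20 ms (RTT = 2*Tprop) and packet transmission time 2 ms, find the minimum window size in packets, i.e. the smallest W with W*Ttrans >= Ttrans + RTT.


Given: Ttrans = 2 ms, RTT = 40 ms (= 2 * Tprop, Tprop = 20 ms)
Time until first ACK returns = Ttrans + RTT = 2 + 40 = 42 ms
Need W * Ttrans >= Ttrans + RTT  ->  W >= (Ttrans + RTT) / Ttrans
(Ttrans + RTT) / Ttrans = 42 / 2 = 21
W_min = ceil(21) = 21

21


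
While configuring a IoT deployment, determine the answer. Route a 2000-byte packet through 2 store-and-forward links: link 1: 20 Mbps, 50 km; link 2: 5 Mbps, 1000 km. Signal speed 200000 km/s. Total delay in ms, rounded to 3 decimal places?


Packet = 2000 bytes = 16000 bits. Store-and-forward: sum (t_trans + t_prop) per link.
Link 1: t_trans = 16000/(20*10^6) s = 0.8000 ms; t_prop = 50/200000 s = 0.2500 ms; subtotal = 1.0500 ms
Link 2: t_trans = 16000/(5*10^6) s = 3.2000 ms; t_prop = 1000/200000 s = 5.0000 ms; subtotal = 8.2000 ms
End-to-end = 1.0500 + 8.2000 = 9.2500 ms -> 9.250 ms (3 dp)

9.250


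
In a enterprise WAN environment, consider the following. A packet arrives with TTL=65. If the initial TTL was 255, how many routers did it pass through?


Given: initial TTL = 255, received TTL = 65
Hops = initial TTL - received TTL
Hops = 255 - 65 = 190

190
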